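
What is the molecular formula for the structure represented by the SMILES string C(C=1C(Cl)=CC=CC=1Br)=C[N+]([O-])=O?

Heavy atoms from the SMILES: 1 Br, 8 C, 1 Cl, 1 N, 2 O.
Implicit hydrogens by atom environment:
  3 × C (aromatic): 1 H each → 3
  3 × C (aromatic): no H
  2 × C: 1 H each → 2
  1 × Br: no H
  1 × Cl: no H
  1 × N (charge +1): no H
  1 × O: no H
  1 × O (charge -1): no H
  Total hydrogens = 5.
Molecular formula: C8H5BrClNO2

C8H5BrClNO2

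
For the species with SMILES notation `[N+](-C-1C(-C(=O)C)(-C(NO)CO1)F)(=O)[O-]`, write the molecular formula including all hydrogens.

Heavy atoms from the SMILES: 6 C, 1 F, 2 N, 5 O.
Implicit hydrogens by atom environment:
  3 × O: no H
  2 × C: 1 H each → 2
  2 × C: no H
  1 × C: 3 H
  1 × C: 2 H
  1 × F: no H
  1 × N: 1 H
  1 × N (charge +1): no H
  1 × O: 1 H
  1 × O (charge -1): no H
  Total hydrogens = 9.
Molecular formula: C6H9FN2O5

C6H9FN2O5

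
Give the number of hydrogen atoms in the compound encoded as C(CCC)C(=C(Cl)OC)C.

Hydrogens are implicit in SMILES; fill each atom to its normal valence:
  3 × C: 3 H each → 9
  3 × C: 2 H each → 6
  2 × C: no H
  1 × Cl: no H
  1 × O: no H
  Total hydrogens = 15.

15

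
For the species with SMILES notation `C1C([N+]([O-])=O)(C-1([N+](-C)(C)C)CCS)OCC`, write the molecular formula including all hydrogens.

C10H21N2O3S+

Heavy atoms from the SMILES: 10 C, 2 N, 3 O, 1 S.
Implicit hydrogens by atom environment:
  4 × C: 3 H each → 12
  4 × C: 2 H each → 8
  2 × C: no H
  2 × N (charge +1): no H
  2 × O: no H
  1 × O (charge -1): no H
  1 × S: 1 H
  Total hydrogens = 21.
Net charge +1.
Molecular formula: C10H21N2O3S+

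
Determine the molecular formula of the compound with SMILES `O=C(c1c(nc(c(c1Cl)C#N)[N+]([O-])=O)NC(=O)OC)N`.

C9H6ClN5O5

Heavy atoms from the SMILES: 9 C, 1 Cl, 5 N, 5 O.
Implicit hydrogens by atom environment:
  5 × C (aromatic): no H
  4 × O: no H
  3 × C: no H
  1 × C: 3 H
  1 × Cl: no H
  1 × N: 2 H
  1 × N: 1 H
  1 × N (aromatic): no H
  1 × N: no H
  1 × N (charge +1): no H
  1 × O (charge -1): no H
  Total hydrogens = 6.
Molecular formula: C9H6ClN5O5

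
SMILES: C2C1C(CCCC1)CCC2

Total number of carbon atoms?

10

The symbol for carbon appears 10 times in the SMILES.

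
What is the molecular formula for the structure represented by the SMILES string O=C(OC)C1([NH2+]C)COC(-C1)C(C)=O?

Heavy atoms from the SMILES: 9 C, 1 N, 4 O.
Implicit hydrogens by atom environment:
  4 × O: no H
  3 × C: 3 H each → 9
  3 × C: no H
  2 × C: 2 H each → 4
  1 × C: 1 H
  1 × N (charge +1): 2 H
  Total hydrogens = 16.
Net charge +1.
Molecular formula: C9H16NO4+

C9H16NO4+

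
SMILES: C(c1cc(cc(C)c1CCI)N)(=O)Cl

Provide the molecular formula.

C10H11ClINO

Heavy atoms from the SMILES: 10 C, 1 Cl, 1 I, 1 N, 1 O.
Implicit hydrogens by atom environment:
  4 × C (aromatic): no H
  2 × C: 2 H each → 4
  2 × C (aromatic): 1 H each → 2
  1 × C: 3 H
  1 × C: no H
  1 × Cl: no H
  1 × I: no H
  1 × N: 2 H
  1 × O: no H
  Total hydrogens = 11.
Molecular formula: C10H11ClINO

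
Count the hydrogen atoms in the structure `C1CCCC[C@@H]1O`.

12

Hydrogens are implicit in SMILES; fill each atom to its normal valence:
  5 × C: 2 H each → 10
  1 × C: 1 H
  1 × O: 1 H
  Total hydrogens = 12.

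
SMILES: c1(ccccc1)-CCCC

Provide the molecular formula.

Heavy atoms from the SMILES: 10 C.
Implicit hydrogens by atom environment:
  5 × C (aromatic): 1 H each → 5
  3 × C: 2 H each → 6
  1 × C: 3 H
  1 × C (aromatic): no H
  Total hydrogens = 14.
Molecular formula: C10H14

C10H14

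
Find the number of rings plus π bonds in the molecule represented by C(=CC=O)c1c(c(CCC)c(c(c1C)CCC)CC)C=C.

7

Molecular formula from the SMILES: C20H28O.
DoU = (2C + 2 + N − H − X)/2 = (2·20 + 2 + 0 − 28 − 0)/2 = 14/2 = 7.
(Structurally: 1 ring(s) + 6 π bond(s) = 7.)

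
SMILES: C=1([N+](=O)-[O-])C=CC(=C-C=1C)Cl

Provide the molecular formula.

C7H6ClNO2

Heavy atoms from the SMILES: 7 C, 1 Cl, 1 N, 2 O.
Implicit hydrogens by atom environment:
  3 × C (aromatic): 1 H each → 3
  3 × C (aromatic): no H
  1 × C: 3 H
  1 × Cl: no H
  1 × N (charge +1): no H
  1 × O: no H
  1 × O (charge -1): no H
  Total hydrogens = 6.
Molecular formula: C7H6ClNO2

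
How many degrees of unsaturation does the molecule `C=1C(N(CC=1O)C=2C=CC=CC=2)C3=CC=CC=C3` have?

Molecular formula from the SMILES: C16H15NO.
DoU = (2C + 2 + N − H − X)/2 = (2·16 + 2 + 1 − 15 − 0)/2 = 20/2 = 10.
(Structurally: 3 ring(s) + 7 π bond(s) = 10.)

10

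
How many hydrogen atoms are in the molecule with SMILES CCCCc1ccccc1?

Hydrogens are implicit in SMILES; fill each atom to its normal valence:
  5 × C (aromatic): 1 H each → 5
  3 × C: 2 H each → 6
  1 × C: 3 H
  1 × C (aromatic): no H
  Total hydrogens = 14.

14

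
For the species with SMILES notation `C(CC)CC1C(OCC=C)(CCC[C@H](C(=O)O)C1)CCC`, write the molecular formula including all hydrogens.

C18H32O3

Heavy atoms from the SMILES: 18 C, 3 O.
Implicit hydrogens by atom environment:
  11 × C: 2 H each → 22
  3 × C: 1 H each → 3
  2 × C: 3 H each → 6
  2 × C: no H
  2 × O: no H
  1 × O: 1 H
  Total hydrogens = 32.
Molecular formula: C18H32O3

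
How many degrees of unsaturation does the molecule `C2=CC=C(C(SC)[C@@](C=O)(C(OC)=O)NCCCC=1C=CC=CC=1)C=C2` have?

Molecular formula from the SMILES: C21H25NO3S.
DoU = (2C + 2 + N − H − X)/2 = (2·21 + 2 + 1 − 25 − 0)/2 = 20/2 = 10.
(Structurally: 2 ring(s) + 8 π bond(s) = 10.)

10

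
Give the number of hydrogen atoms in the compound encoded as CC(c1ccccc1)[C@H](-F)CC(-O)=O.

Hydrogens are implicit in SMILES; fill each atom to its normal valence:
  5 × C (aromatic): 1 H each → 5
  2 × C: 1 H each → 2
  1 × C: 3 H
  1 × C: 2 H
  1 × C: no H
  1 × C (aromatic): no H
  1 × F: no H
  1 × O: 1 H
  1 × O: no H
  Total hydrogens = 13.

13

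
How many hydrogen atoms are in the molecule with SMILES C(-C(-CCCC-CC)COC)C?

Hydrogens are implicit in SMILES; fill each atom to its normal valence:
  7 × C: 2 H each → 14
  3 × C: 3 H each → 9
  1 × C: 1 H
  1 × O: no H
  Total hydrogens = 24.

24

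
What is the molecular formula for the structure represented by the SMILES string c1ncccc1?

Heavy atoms from the SMILES: 5 C, 1 N.
Implicit hydrogens by atom environment:
  5 × C (aromatic): 1 H each → 5
  1 × N (aromatic): no H
  Total hydrogens = 5.
Molecular formula: C5H5N

C5H5N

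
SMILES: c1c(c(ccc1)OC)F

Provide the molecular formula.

Heavy atoms from the SMILES: 7 C, 1 F, 1 O.
Implicit hydrogens by atom environment:
  4 × C (aromatic): 1 H each → 4
  2 × C (aromatic): no H
  1 × C: 3 H
  1 × F: no H
  1 × O: no H
  Total hydrogens = 7.
Molecular formula: C7H7FO

C7H7FO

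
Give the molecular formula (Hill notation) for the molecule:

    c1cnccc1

Heavy atoms from the SMILES: 5 C, 1 N.
Implicit hydrogens by atom environment:
  5 × C (aromatic): 1 H each → 5
  1 × N (aromatic): no H
  Total hydrogens = 5.
Molecular formula: C5H5N

C5H5N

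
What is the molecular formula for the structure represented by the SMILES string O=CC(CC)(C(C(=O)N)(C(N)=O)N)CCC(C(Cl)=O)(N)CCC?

C14H25ClN4O4

Heavy atoms from the SMILES: 14 C, 1 Cl, 4 N, 4 O.
Implicit hydrogens by atom environment:
  6 × C: no H
  5 × C: 2 H each → 10
  4 × N: 2 H each → 8
  4 × O: no H
  2 × C: 3 H each → 6
  1 × C: 1 H
  1 × Cl: no H
  Total hydrogens = 25.
Molecular formula: C14H25ClN4O4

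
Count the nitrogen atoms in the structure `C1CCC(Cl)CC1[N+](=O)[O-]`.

1

The symbol for nitrogen appears 1 time in the SMILES.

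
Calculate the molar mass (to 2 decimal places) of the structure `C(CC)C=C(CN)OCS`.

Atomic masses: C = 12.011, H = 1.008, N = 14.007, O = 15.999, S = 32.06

Molecular formula: C7H15NOS.
M = 7×12.011 + 15×1.008 + 1×14.007 + 1×15.999 + 1×32.06 = 161.26 g/mol.

161.26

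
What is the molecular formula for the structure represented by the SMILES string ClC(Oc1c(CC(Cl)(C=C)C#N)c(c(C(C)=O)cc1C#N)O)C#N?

Heavy atoms from the SMILES: 16 C, 2 Cl, 3 N, 3 O.
Implicit hydrogens by atom environment:
  5 × C (aromatic): no H
  5 × C: no H
  3 × N: no H
  2 × C: 2 H each → 4
  2 × C: 1 H each → 2
  2 × Cl: no H
  2 × O: no H
  1 × C: 3 H
  1 × C (aromatic): 1 H
  1 × O: 1 H
  Total hydrogens = 11.
Molecular formula: C16H11Cl2N3O3

C16H11Cl2N3O3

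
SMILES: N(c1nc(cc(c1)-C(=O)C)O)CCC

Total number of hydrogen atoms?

Hydrogens are implicit in SMILES; fill each atom to its normal valence:
  3 × C (aromatic): no H
  2 × C: 3 H each → 6
  2 × C: 2 H each → 4
  2 × C (aromatic): 1 H each → 2
  1 × C: no H
  1 × N: 1 H
  1 × N (aromatic): no H
  1 × O: 1 H
  1 × O: no H
  Total hydrogens = 14.

14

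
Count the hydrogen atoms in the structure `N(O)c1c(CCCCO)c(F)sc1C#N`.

11

Hydrogens are implicit in SMILES; fill each atom to its normal valence:
  4 × C: 2 H each → 8
  4 × C (aromatic): no H
  2 × O: 1 H each → 2
  1 × C: no H
  1 × F: no H
  1 × N: 1 H
  1 × N: no H
  1 × S (aromatic): no H
  Total hydrogens = 11.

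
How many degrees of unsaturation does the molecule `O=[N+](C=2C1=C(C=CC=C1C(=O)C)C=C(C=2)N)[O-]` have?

9

Molecular formula from the SMILES: C12H10N2O3.
DoU = (2C + 2 + N − H − X)/2 = (2·12 + 2 + 2 − 10 − 0)/2 = 18/2 = 9.
(Structurally: 2 ring(s) + 7 π bond(s) = 9.)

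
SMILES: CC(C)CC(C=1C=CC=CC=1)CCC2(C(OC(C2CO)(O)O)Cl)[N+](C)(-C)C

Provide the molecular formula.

C21H35ClNO4+

Heavy atoms from the SMILES: 21 C, 1 Cl, 1 N, 4 O.
Implicit hydrogens by atom environment:
  5 × C: 3 H each → 15
  5 × C (aromatic): 1 H each → 5
  4 × C: 2 H each → 8
  4 × C: 1 H each → 4
  3 × O: 1 H each → 3
  2 × C: no H
  1 × C (aromatic): no H
  1 × Cl: no H
  1 × N (charge +1): no H
  1 × O: no H
  Total hydrogens = 35.
Net charge +1.
Molecular formula: C21H35ClNO4+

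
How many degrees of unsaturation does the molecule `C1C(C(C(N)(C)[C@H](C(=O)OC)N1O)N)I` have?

Molecular formula from the SMILES: C8H16IN3O3.
DoU = (2C + 2 + N − H − X)/2 = (2·8 + 2 + 3 − 16 − 1)/2 = 4/2 = 2.
(Structurally: 1 ring(s) + 1 π bond(s) = 2.)

2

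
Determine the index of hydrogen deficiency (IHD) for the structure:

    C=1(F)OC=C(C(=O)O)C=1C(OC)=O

5

Molecular formula from the SMILES: C7H5FO5.
DoU = (2C + 2 + N − H − X)/2 = (2·7 + 2 + 0 − 5 − 1)/2 = 10/2 = 5.
(Structurally: 1 ring(s) + 4 π bond(s) = 5.)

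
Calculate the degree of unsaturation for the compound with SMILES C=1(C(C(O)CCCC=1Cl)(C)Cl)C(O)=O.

3

Molecular formula from the SMILES: C9H12Cl2O3.
DoU = (2C + 2 + N − H − X)/2 = (2·9 + 2 + 0 − 12 − 2)/2 = 6/2 = 3.
(Structurally: 1 ring(s) + 2 π bond(s) = 3.)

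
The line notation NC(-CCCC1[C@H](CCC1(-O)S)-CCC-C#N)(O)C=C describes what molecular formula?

Heavy atoms from the SMILES: 15 C, 2 N, 2 O, 1 S.
Implicit hydrogens by atom environment:
  9 × C: 2 H each → 18
  3 × C: 1 H each → 3
  3 × C: no H
  2 × O: 1 H each → 2
  1 × N: 2 H
  1 × N: no H
  1 × S: 1 H
  Total hydrogens = 26.
Molecular formula: C15H26N2O2S

C15H26N2O2S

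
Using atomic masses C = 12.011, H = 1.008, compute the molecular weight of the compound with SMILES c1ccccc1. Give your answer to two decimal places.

Molecular formula: C6H6.
M = 6×12.011 + 6×1.008 = 78.11 g/mol.

78.11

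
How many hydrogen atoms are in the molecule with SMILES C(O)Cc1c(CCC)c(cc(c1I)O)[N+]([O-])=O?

Hydrogens are implicit in SMILES; fill each atom to its normal valence:
  5 × C (aromatic): no H
  4 × C: 2 H each → 8
  2 × O: 1 H each → 2
  1 × C: 3 H
  1 × C (aromatic): 1 H
  1 × I: no H
  1 × N (charge +1): no H
  1 × O: no H
  1 × O (charge -1): no H
  Total hydrogens = 14.

14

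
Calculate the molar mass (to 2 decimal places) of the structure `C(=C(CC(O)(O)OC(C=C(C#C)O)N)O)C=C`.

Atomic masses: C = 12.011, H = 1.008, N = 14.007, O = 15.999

241.24

Molecular formula: C11H15NO5.
M = 11×12.011 + 15×1.008 + 1×14.007 + 5×15.999 = 241.24 g/mol.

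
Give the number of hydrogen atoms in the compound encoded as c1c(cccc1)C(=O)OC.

Hydrogens are implicit in SMILES; fill each atom to its normal valence:
  5 × C (aromatic): 1 H each → 5
  2 × O: no H
  1 × C: 3 H
  1 × C (aromatic): no H
  1 × C: no H
  Total hydrogens = 8.

8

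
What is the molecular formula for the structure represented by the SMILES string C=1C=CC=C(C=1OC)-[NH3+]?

Heavy atoms from the SMILES: 7 C, 1 N, 1 O.
Implicit hydrogens by atom environment:
  4 × C (aromatic): 1 H each → 4
  2 × C (aromatic): no H
  1 × C: 3 H
  1 × N (charge +1): 3 H
  1 × O: no H
  Total hydrogens = 10.
Net charge +1.
Molecular formula: C7H10NO+

C7H10NO+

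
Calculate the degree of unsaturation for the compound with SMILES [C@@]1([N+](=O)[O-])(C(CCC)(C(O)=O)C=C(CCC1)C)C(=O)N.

5

Molecular formula from the SMILES: C13H20N2O5.
DoU = (2C + 2 + N − H − X)/2 = (2·13 + 2 + 2 − 20 − 0)/2 = 10/2 = 5.
(Structurally: 1 ring(s) + 4 π bond(s) = 5.)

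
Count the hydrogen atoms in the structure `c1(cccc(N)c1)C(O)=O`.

Hydrogens are implicit in SMILES; fill each atom to its normal valence:
  4 × C (aromatic): 1 H each → 4
  2 × C (aromatic): no H
  1 × C: no H
  1 × N: 2 H
  1 × O: 1 H
  1 × O: no H
  Total hydrogens = 7.

7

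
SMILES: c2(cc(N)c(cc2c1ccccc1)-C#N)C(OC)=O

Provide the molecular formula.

Heavy atoms from the SMILES: 15 C, 2 N, 2 O.
Implicit hydrogens by atom environment:
  7 × C (aromatic): 1 H each → 7
  5 × C (aromatic): no H
  2 × C: no H
  2 × O: no H
  1 × C: 3 H
  1 × N: 2 H
  1 × N: no H
  Total hydrogens = 12.
Molecular formula: C15H12N2O2

C15H12N2O2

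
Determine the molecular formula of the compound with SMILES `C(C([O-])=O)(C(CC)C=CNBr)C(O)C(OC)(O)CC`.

C12H21BrNO5-

Heavy atoms from the SMILES: 1 Br, 12 C, 1 N, 5 O.
Implicit hydrogens by atom environment:
  5 × C: 1 H each → 5
  3 × C: 3 H each → 9
  2 × C: 2 H each → 4
  2 × C: no H
  2 × O: 1 H each → 2
  2 × O: no H
  1 × Br: no H
  1 × N: 1 H
  1 × O (charge -1): no H
  Total hydrogens = 21.
Net charge -1.
Molecular formula: C12H21BrNO5-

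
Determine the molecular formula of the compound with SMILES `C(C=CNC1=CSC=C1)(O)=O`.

Heavy atoms from the SMILES: 7 C, 1 N, 2 O, 1 S.
Implicit hydrogens by atom environment:
  3 × C (aromatic): 1 H each → 3
  2 × C: 1 H each → 2
  1 × C (aromatic): no H
  1 × C: no H
  1 × N: 1 H
  1 × O: 1 H
  1 × O: no H
  1 × S (aromatic): no H
  Total hydrogens = 7.
Molecular formula: C7H7NO2S

C7H7NO2S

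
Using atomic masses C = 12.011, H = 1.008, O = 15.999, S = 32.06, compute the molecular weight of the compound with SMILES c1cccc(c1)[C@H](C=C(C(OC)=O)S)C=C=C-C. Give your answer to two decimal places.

Molecular formula: C15H16O2S.
M = 15×12.011 + 16×1.008 + 2×15.999 + 1×32.06 = 260.35 g/mol.

260.35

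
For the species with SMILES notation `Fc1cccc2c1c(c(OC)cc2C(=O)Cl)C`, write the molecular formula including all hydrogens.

C13H10ClFO2

Heavy atoms from the SMILES: 13 C, 1 Cl, 1 F, 2 O.
Implicit hydrogens by atom environment:
  6 × C (aromatic): no H
  4 × C (aromatic): 1 H each → 4
  2 × C: 3 H each → 6
  2 × O: no H
  1 × C: no H
  1 × Cl: no H
  1 × F: no H
  Total hydrogens = 10.
Molecular formula: C13H10ClFO2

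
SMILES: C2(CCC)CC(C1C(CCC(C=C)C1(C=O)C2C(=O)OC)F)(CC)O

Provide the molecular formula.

C20H31FO4

Heavy atoms from the SMILES: 20 C, 1 F, 4 O.
Implicit hydrogens by atom environment:
  7 × C: 2 H each → 14
  7 × C: 1 H each → 7
  3 × C: 3 H each → 9
  3 × C: no H
  3 × O: no H
  1 × F: no H
  1 × O: 1 H
  Total hydrogens = 31.
Molecular formula: C20H31FO4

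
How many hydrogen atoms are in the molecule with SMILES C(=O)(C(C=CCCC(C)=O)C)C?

16

Hydrogens are implicit in SMILES; fill each atom to its normal valence:
  3 × C: 3 H each → 9
  3 × C: 1 H each → 3
  2 × C: 2 H each → 4
  2 × C: no H
  2 × O: no H
  Total hydrogens = 16.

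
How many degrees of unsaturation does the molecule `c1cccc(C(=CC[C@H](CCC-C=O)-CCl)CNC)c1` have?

6

Molecular formula from the SMILES: C17H24ClNO.
DoU = (2C + 2 + N − H − X)/2 = (2·17 + 2 + 1 − 24 − 1)/2 = 12/2 = 6.
(Structurally: 1 ring(s) + 5 π bond(s) = 6.)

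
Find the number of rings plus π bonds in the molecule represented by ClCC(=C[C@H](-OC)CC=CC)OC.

Molecular formula from the SMILES: C10H17ClO2.
DoU = (2C + 2 + N − H − X)/2 = (2·10 + 2 + 0 − 17 − 1)/2 = 4/2 = 2.
(Structurally: 0 ring(s) + 2 π bond(s) = 2.)

2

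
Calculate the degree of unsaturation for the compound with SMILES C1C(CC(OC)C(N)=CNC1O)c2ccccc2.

Molecular formula from the SMILES: C14H20N2O2.
DoU = (2C + 2 + N − H − X)/2 = (2·14 + 2 + 2 − 20 − 0)/2 = 12/2 = 6.
(Structurally: 2 ring(s) + 4 π bond(s) = 6.)

6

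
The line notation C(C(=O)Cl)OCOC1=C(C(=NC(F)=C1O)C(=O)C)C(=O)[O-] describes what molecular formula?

C11H8ClFNO7-

Heavy atoms from the SMILES: 11 C, 1 Cl, 1 F, 1 N, 7 O.
Implicit hydrogens by atom environment:
  5 × C (aromatic): no H
  5 × O: no H
  3 × C: no H
  2 × C: 2 H each → 4
  1 × C: 3 H
  1 × Cl: no H
  1 × F: no H
  1 × N (aromatic): no H
  1 × O: 1 H
  1 × O (charge -1): no H
  Total hydrogens = 8.
Net charge -1.
Molecular formula: C11H8ClFNO7-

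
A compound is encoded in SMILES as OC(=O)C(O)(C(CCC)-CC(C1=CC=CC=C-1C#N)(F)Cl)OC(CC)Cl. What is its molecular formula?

C18H22Cl2FNO4

Heavy atoms from the SMILES: 18 C, 2 Cl, 1 F, 1 N, 4 O.
Implicit hydrogens by atom environment:
  4 × C: 2 H each → 8
  4 × C (aromatic): 1 H each → 4
  4 × C: no H
  2 × C: 3 H each → 6
  2 × C: 1 H each → 2
  2 × C (aromatic): no H
  2 × Cl: no H
  2 × O: 1 H each → 2
  2 × O: no H
  1 × F: no H
  1 × N: no H
  Total hydrogens = 22.
Molecular formula: C18H22Cl2FNO4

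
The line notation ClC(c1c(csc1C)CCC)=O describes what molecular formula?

Heavy atoms from the SMILES: 9 C, 1 Cl, 1 O, 1 S.
Implicit hydrogens by atom environment:
  3 × C (aromatic): no H
  2 × C: 3 H each → 6
  2 × C: 2 H each → 4
  1 × C (aromatic): 1 H
  1 × C: no H
  1 × Cl: no H
  1 × O: no H
  1 × S (aromatic): no H
  Total hydrogens = 11.
Molecular formula: C9H11ClOS

C9H11ClOS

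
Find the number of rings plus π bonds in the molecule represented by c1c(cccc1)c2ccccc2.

Molecular formula from the SMILES: C12H10.
DoU = (2C + 2 + N − H − X)/2 = (2·12 + 2 + 0 − 10 − 0)/2 = 16/2 = 8.
(Structurally: 2 ring(s) + 6 π bond(s) = 8.)

8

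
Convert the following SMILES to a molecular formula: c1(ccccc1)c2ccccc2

Heavy atoms from the SMILES: 12 C.
Implicit hydrogens by atom environment:
  10 × C (aromatic): 1 H each → 10
  2 × C (aromatic): no H
  Total hydrogens = 10.
Molecular formula: C12H10

C12H10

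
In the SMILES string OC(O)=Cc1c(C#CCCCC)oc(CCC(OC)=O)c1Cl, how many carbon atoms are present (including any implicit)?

The symbol for carbon appears 16 times in the SMILES. Lowercase c denotes aromatic carbon and counts toward C.

16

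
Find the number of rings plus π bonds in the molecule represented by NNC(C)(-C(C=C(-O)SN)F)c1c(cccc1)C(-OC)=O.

Molecular formula from the SMILES: C13H18FN3O3S.
DoU = (2C + 2 + N − H − X)/2 = (2·13 + 2 + 3 − 18 − 1)/2 = 12/2 = 6.
(Structurally: 1 ring(s) + 5 π bond(s) = 6.)

6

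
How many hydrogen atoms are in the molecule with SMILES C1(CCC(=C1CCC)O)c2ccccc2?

Hydrogens are implicit in SMILES; fill each atom to its normal valence:
  5 × C (aromatic): 1 H each → 5
  4 × C: 2 H each → 8
  2 × C: no H
  1 × C: 3 H
  1 × C: 1 H
  1 × C (aromatic): no H
  1 × O: 1 H
  Total hydrogens = 18.

18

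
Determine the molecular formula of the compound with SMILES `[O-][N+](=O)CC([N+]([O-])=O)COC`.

Heavy atoms from the SMILES: 4 C, 2 N, 5 O.
Implicit hydrogens by atom environment:
  3 × O: no H
  2 × C: 2 H each → 4
  2 × N (charge +1): no H
  2 × O (charge -1): no H
  1 × C: 3 H
  1 × C: 1 H
  Total hydrogens = 8.
Molecular formula: C4H8N2O5

C4H8N2O5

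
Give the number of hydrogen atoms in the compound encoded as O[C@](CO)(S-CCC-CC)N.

Hydrogens are implicit in SMILES; fill each atom to its normal valence:
  5 × C: 2 H each → 10
  2 × O: 1 H each → 2
  1 × C: 3 H
  1 × C: no H
  1 × N: 2 H
  1 × S: no H
  Total hydrogens = 17.

17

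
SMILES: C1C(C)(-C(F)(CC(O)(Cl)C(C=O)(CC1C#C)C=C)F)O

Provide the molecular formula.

C14H17ClF2O3

Heavy atoms from the SMILES: 14 C, 1 Cl, 2 F, 3 O.
Implicit hydrogens by atom environment:
  5 × C: no H
  4 × C: 2 H each → 8
  4 × C: 1 H each → 4
  2 × F: no H
  2 × O: 1 H each → 2
  1 × C: 3 H
  1 × Cl: no H
  1 × O: no H
  Total hydrogens = 17.
Molecular formula: C14H17ClF2O3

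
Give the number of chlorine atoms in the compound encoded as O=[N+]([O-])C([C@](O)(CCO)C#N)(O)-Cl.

The symbol for chlorine appears 1 time in the SMILES.

1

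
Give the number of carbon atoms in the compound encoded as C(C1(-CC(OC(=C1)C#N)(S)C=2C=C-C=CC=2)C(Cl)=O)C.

The symbol for carbon appears 15 times in the SMILES. (Cl is a single chlorine, not C + l.)

15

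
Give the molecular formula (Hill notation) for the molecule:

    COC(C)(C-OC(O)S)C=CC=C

C9H16O3S

Heavy atoms from the SMILES: 9 C, 3 O, 1 S.
Implicit hydrogens by atom environment:
  4 × C: 1 H each → 4
  2 × C: 3 H each → 6
  2 × C: 2 H each → 4
  2 × O: no H
  1 × C: no H
  1 × O: 1 H
  1 × S: 1 H
  Total hydrogens = 16.
Molecular formula: C9H16O3S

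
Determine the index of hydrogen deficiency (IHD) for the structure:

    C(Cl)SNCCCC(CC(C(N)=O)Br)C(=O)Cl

Molecular formula from the SMILES: C9H15BrCl2N2O2S.
DoU = (2C + 2 + N − H − X)/2 = (2·9 + 2 + 2 − 15 − 3)/2 = 4/2 = 2.
(Structurally: 0 ring(s) + 2 π bond(s) = 2.)

2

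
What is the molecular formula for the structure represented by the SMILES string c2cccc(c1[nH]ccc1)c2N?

Heavy atoms from the SMILES: 10 C, 2 N.
Implicit hydrogens by atom environment:
  7 × C (aromatic): 1 H each → 7
  3 × C (aromatic): no H
  1 × N: 2 H
  1 × N (aromatic): 1 H
  Total hydrogens = 10.
Molecular formula: C10H10N2

C10H10N2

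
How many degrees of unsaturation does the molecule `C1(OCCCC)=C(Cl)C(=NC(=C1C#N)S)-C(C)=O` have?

Molecular formula from the SMILES: C12H13ClN2O2S.
DoU = (2C + 2 + N − H − X)/2 = (2·12 + 2 + 2 − 13 − 1)/2 = 14/2 = 7.
(Structurally: 1 ring(s) + 6 π bond(s) = 7.)

7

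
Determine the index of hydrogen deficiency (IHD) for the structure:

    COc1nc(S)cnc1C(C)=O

Molecular formula from the SMILES: C7H8N2O2S.
DoU = (2C + 2 + N − H − X)/2 = (2·7 + 2 + 2 − 8 − 0)/2 = 10/2 = 5.
(Structurally: 1 ring(s) + 4 π bond(s) = 5.)

5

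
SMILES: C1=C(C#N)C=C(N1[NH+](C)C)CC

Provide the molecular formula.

Heavy atoms from the SMILES: 9 C, 3 N.
Implicit hydrogens by atom environment:
  3 × C: 3 H each → 9
  2 × C (aromatic): 1 H each → 2
  2 × C (aromatic): no H
  1 × C: 2 H
  1 × C: no H
  1 × N (charge +1): 1 H
  1 × N (aromatic): no H
  1 × N: no H
  Total hydrogens = 14.
Net charge +1.
Molecular formula: C9H14N3+

C9H14N3+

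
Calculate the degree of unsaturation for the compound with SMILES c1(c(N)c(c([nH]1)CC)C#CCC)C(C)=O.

6

Molecular formula from the SMILES: C12H16N2O.
DoU = (2C + 2 + N − H − X)/2 = (2·12 + 2 + 2 − 16 − 0)/2 = 12/2 = 6.
(Structurally: 1 ring(s) + 5 π bond(s) = 6.)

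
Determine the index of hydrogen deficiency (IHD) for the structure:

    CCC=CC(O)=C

Molecular formula from the SMILES: C6H10O.
DoU = (2C + 2 + N − H − X)/2 = (2·6 + 2 + 0 − 10 − 0)/2 = 4/2 = 2.
(Structurally: 0 ring(s) + 2 π bond(s) = 2.)

2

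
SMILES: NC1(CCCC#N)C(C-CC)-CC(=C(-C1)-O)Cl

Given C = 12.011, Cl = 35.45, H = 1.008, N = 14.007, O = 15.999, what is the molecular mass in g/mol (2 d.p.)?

Molecular formula: C13H21ClN2O.
M = 13×12.011 + 1×35.45 + 21×1.008 + 2×14.007 + 1×15.999 = 256.77 g/mol.

256.77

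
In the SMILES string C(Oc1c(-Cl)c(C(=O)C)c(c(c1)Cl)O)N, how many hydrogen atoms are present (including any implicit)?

9

Hydrogens are implicit in SMILES; fill each atom to its normal valence:
  5 × C (aromatic): no H
  2 × Cl: no H
  2 × O: no H
  1 × C: 3 H
  1 × C: 2 H
  1 × C (aromatic): 1 H
  1 × C: no H
  1 × N: 2 H
  1 × O: 1 H
  Total hydrogens = 9.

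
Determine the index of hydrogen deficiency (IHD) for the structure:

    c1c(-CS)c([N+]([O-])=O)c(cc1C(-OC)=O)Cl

6

Molecular formula from the SMILES: C9H8ClNO4S.
DoU = (2C + 2 + N − H − X)/2 = (2·9 + 2 + 1 − 8 − 1)/2 = 12/2 = 6.
(Structurally: 1 ring(s) + 5 π bond(s) = 6.)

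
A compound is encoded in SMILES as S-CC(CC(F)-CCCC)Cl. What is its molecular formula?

Heavy atoms from the SMILES: 8 C, 1 Cl, 1 F, 1 S.
Implicit hydrogens by atom environment:
  5 × C: 2 H each → 10
  2 × C: 1 H each → 2
  1 × C: 3 H
  1 × Cl: no H
  1 × F: no H
  1 × S: 1 H
  Total hydrogens = 16.
Molecular formula: C8H16ClFS

C8H16ClFS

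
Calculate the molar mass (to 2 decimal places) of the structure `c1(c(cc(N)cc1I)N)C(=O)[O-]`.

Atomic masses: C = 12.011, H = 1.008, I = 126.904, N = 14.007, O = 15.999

Molecular formula: C7H6IN2O2-.
M = 7×12.011 + 6×1.008 + 1×126.904 + 2×14.007 + 2×15.999 = 277.04 g/mol.

277.04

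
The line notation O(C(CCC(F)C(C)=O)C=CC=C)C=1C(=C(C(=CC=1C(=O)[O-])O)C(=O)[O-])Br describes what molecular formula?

[C18H16BrFO7]2-

Heavy atoms from the SMILES: 1 Br, 18 C, 1 F, 7 O.
Implicit hydrogens by atom environment:
  5 × C: 1 H each → 5
  5 × C (aromatic): no H
  4 × O: no H
  3 × C: 2 H each → 6
  3 × C: no H
  2 × O (charge -1): no H
  1 × Br: no H
  1 × C: 3 H
  1 × C (aromatic): 1 H
  1 × F: no H
  1 × O: 1 H
  Total hydrogens = 16.
Net charge -2.
Molecular formula: [C18H16BrFO7]2-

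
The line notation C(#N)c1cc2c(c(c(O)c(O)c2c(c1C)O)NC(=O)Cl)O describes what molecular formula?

C13H9ClN2O5

Heavy atoms from the SMILES: 13 C, 1 Cl, 2 N, 5 O.
Implicit hydrogens by atom environment:
  9 × C (aromatic): no H
  4 × O: 1 H each → 4
  2 × C: no H
  1 × C: 3 H
  1 × C (aromatic): 1 H
  1 × Cl: no H
  1 × N: 1 H
  1 × N: no H
  1 × O: no H
  Total hydrogens = 9.
Molecular formula: C13H9ClN2O5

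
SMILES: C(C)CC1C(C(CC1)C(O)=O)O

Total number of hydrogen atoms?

Hydrogens are implicit in SMILES; fill each atom to its normal valence:
  4 × C: 2 H each → 8
  3 × C: 1 H each → 3
  2 × O: 1 H each → 2
  1 × C: 3 H
  1 × C: no H
  1 × O: no H
  Total hydrogens = 16.

16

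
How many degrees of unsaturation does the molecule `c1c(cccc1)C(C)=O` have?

5

Molecular formula from the SMILES: C8H8O.
DoU = (2C + 2 + N − H − X)/2 = (2·8 + 2 + 0 − 8 − 0)/2 = 10/2 = 5.
(Structurally: 1 ring(s) + 4 π bond(s) = 5.)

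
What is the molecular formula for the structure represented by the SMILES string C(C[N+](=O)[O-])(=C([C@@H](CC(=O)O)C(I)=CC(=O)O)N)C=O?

Heavy atoms from the SMILES: 10 C, 1 I, 2 N, 7 O.
Implicit hydrogens by atom environment:
  5 × C: no H
  4 × O: no H
  3 × C: 1 H each → 3
  2 × C: 2 H each → 4
  2 × O: 1 H each → 2
  1 × I: no H
  1 × N: 2 H
  1 × N (charge +1): no H
  1 × O (charge -1): no H
  Total hydrogens = 11.
Molecular formula: C10H11IN2O7

C10H11IN2O7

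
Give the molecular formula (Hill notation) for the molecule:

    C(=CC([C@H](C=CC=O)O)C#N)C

Heavy atoms from the SMILES: 9 C, 1 N, 2 O.
Implicit hydrogens by atom environment:
  7 × C: 1 H each → 7
  1 × C: 3 H
  1 × C: no H
  1 × N: no H
  1 × O: 1 H
  1 × O: no H
  Total hydrogens = 11.
Molecular formula: C9H11NO2

C9H11NO2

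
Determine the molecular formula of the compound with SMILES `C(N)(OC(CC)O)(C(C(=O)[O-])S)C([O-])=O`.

[C7H11NO6S]2-

Heavy atoms from the SMILES: 7 C, 1 N, 6 O, 1 S.
Implicit hydrogens by atom environment:
  3 × C: no H
  3 × O: no H
  2 × C: 1 H each → 2
  2 × O (charge -1): no H
  1 × C: 3 H
  1 × C: 2 H
  1 × N: 2 H
  1 × O: 1 H
  1 × S: 1 H
  Total hydrogens = 11.
Net charge -2.
Molecular formula: [C7H11NO6S]2-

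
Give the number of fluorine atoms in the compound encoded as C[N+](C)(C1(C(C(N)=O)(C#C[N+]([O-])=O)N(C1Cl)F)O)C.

1

The symbol for fluorine appears 1 time in the SMILES.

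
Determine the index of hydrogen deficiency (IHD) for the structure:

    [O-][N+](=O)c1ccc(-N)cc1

5

Molecular formula from the SMILES: C6H6N2O2.
DoU = (2C + 2 + N − H − X)/2 = (2·6 + 2 + 2 − 6 − 0)/2 = 10/2 = 5.
(Structurally: 1 ring(s) + 4 π bond(s) = 5.)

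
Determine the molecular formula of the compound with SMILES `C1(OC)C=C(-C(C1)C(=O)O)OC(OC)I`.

Heavy atoms from the SMILES: 9 C, 1 I, 5 O.
Implicit hydrogens by atom environment:
  4 × C: 1 H each → 4
  4 × O: no H
  2 × C: 3 H each → 6
  2 × C: no H
  1 × C: 2 H
  1 × I: no H
  1 × O: 1 H
  Total hydrogens = 13.
Molecular formula: C9H13IO5

C9H13IO5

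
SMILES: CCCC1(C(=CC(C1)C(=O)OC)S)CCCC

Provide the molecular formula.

C14H24O2S

Heavy atoms from the SMILES: 14 C, 2 O, 1 S.
Implicit hydrogens by atom environment:
  6 × C: 2 H each → 12
  3 × C: 3 H each → 9
  3 × C: no H
  2 × C: 1 H each → 2
  2 × O: no H
  1 × S: 1 H
  Total hydrogens = 24.
Molecular formula: C14H24O2S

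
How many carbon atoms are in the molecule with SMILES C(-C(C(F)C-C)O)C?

The symbol for carbon appears 6 times in the SMILES.

6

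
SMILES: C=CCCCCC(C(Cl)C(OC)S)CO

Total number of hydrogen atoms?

Hydrogens are implicit in SMILES; fill each atom to its normal valence:
  6 × C: 2 H each → 12
  4 × C: 1 H each → 4
  1 × C: 3 H
  1 × Cl: no H
  1 × O: 1 H
  1 × O: no H
  1 × S: 1 H
  Total hydrogens = 21.

21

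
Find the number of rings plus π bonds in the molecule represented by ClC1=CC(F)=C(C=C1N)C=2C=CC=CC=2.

Molecular formula from the SMILES: C12H9ClFN.
DoU = (2C + 2 + N − H − X)/2 = (2·12 + 2 + 1 − 9 − 2)/2 = 16/2 = 8.
(Structurally: 2 ring(s) + 6 π bond(s) = 8.)

8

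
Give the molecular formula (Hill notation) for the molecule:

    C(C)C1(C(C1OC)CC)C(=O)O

C9H16O3

Heavy atoms from the SMILES: 9 C, 3 O.
Implicit hydrogens by atom environment:
  3 × C: 3 H each → 9
  2 × C: 2 H each → 4
  2 × C: 1 H each → 2
  2 × C: no H
  2 × O: no H
  1 × O: 1 H
  Total hydrogens = 16.
Molecular formula: C9H16O3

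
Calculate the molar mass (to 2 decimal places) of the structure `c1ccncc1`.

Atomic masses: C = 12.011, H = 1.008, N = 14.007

Molecular formula: C5H5N.
M = 5×12.011 + 5×1.008 + 1×14.007 = 79.10 g/mol.

79.10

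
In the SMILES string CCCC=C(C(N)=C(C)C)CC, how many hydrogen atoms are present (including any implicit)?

Hydrogens are implicit in SMILES; fill each atom to its normal valence:
  4 × C: 3 H each → 12
  3 × C: 2 H each → 6
  3 × C: no H
  1 × C: 1 H
  1 × N: 2 H
  Total hydrogens = 21.

21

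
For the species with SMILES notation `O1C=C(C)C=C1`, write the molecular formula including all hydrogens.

C5H6O

Heavy atoms from the SMILES: 5 C, 1 O.
Implicit hydrogens by atom environment:
  3 × C (aromatic): 1 H each → 3
  1 × C: 3 H
  1 × C (aromatic): no H
  1 × O (aromatic): no H
  Total hydrogens = 6.
Molecular formula: C5H6O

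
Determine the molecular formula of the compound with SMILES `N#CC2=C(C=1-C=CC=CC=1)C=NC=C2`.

C12H8N2

Heavy atoms from the SMILES: 12 C, 2 N.
Implicit hydrogens by atom environment:
  8 × C (aromatic): 1 H each → 8
  3 × C (aromatic): no H
  1 × C: no H
  1 × N (aromatic): no H
  1 × N: no H
  Total hydrogens = 8.
Molecular formula: C12H8N2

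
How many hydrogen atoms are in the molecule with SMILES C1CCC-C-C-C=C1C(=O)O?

Hydrogens are implicit in SMILES; fill each atom to its normal valence:
  6 × C: 2 H each → 12
  2 × C: no H
  1 × C: 1 H
  1 × O: 1 H
  1 × O: no H
  Total hydrogens = 14.

14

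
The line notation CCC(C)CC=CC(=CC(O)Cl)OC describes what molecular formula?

Heavy atoms from the SMILES: 11 C, 1 Cl, 2 O.
Implicit hydrogens by atom environment:
  5 × C: 1 H each → 5
  3 × C: 3 H each → 9
  2 × C: 2 H each → 4
  1 × C: no H
  1 × Cl: no H
  1 × O: 1 H
  1 × O: no H
  Total hydrogens = 19.
Molecular formula: C11H19ClO2

C11H19ClO2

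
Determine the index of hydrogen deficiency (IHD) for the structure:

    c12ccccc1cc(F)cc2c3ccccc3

11

Molecular formula from the SMILES: C16H11F.
DoU = (2C + 2 + N − H − X)/2 = (2·16 + 2 + 0 − 11 − 1)/2 = 22/2 = 11.
(Structurally: 3 ring(s) + 8 π bond(s) = 11.)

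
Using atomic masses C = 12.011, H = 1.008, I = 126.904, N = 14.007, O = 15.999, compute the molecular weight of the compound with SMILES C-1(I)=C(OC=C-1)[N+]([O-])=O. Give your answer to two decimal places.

Molecular formula: C4H2INO3.
M = 4×12.011 + 2×1.008 + 1×126.904 + 1×14.007 + 3×15.999 = 238.97 g/mol.

238.97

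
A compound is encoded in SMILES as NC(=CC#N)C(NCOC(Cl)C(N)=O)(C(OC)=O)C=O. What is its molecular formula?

C10H13ClN4O5

Heavy atoms from the SMILES: 10 C, 1 Cl, 4 N, 5 O.
Implicit hydrogens by atom environment:
  5 × C: no H
  5 × O: no H
  3 × C: 1 H each → 3
  2 × N: 2 H each → 4
  1 × C: 3 H
  1 × C: 2 H
  1 × Cl: no H
  1 × N: 1 H
  1 × N: no H
  Total hydrogens = 13.
Molecular formula: C10H13ClN4O5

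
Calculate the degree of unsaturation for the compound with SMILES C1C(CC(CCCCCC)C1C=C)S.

2

Molecular formula from the SMILES: C13H24S.
DoU = (2C + 2 + N − H − X)/2 = (2·13 + 2 + 0 − 24 − 0)/2 = 4/2 = 2.
(Structurally: 1 ring(s) + 1 π bond(s) = 2.)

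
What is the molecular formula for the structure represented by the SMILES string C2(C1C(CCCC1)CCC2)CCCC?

C14H26

Heavy atoms from the SMILES: 14 C.
Implicit hydrogens by atom environment:
  10 × C: 2 H each → 20
  3 × C: 1 H each → 3
  1 × C: 3 H
  Total hydrogens = 26.
Molecular formula: C14H26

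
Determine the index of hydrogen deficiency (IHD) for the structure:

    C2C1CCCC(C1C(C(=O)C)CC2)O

Molecular formula from the SMILES: C12H20O2.
DoU = (2C + 2 + N − H − X)/2 = (2·12 + 2 + 0 − 20 − 0)/2 = 6/2 = 3.
(Structurally: 2 ring(s) + 1 π bond(s) = 3.)

3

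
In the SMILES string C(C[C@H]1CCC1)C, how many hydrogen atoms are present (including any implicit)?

14

Hydrogens are implicit in SMILES; fill each atom to its normal valence:
  5 × C: 2 H each → 10
  1 × C: 3 H
  1 × C: 1 H
  Total hydrogens = 14.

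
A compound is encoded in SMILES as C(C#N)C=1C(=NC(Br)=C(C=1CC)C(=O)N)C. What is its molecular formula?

Heavy atoms from the SMILES: 1 Br, 11 C, 3 N, 1 O.
Implicit hydrogens by atom environment:
  5 × C (aromatic): no H
  2 × C: 3 H each → 6
  2 × C: 2 H each → 4
  2 × C: no H
  1 × Br: no H
  1 × N: 2 H
  1 × N (aromatic): no H
  1 × N: no H
  1 × O: no H
  Total hydrogens = 12.
Molecular formula: C11H12BrN3O

C11H12BrN3O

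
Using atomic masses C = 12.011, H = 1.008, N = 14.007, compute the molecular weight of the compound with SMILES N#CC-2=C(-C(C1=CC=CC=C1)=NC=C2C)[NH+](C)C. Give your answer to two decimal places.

Molecular formula: C15H16N3+.
M = 15×12.011 + 16×1.008 + 3×14.007 = 238.31 g/mol.

238.31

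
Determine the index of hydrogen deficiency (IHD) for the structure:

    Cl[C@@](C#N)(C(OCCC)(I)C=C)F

Molecular formula from the SMILES: C8H10ClFINO.
DoU = (2C + 2 + N − H − X)/2 = (2·8 + 2 + 1 − 10 − 3)/2 = 6/2 = 3.
(Structurally: 0 ring(s) + 3 π bond(s) = 3.)

3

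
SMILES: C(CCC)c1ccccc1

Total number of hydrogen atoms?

Hydrogens are implicit in SMILES; fill each atom to its normal valence:
  5 × C (aromatic): 1 H each → 5
  3 × C: 2 H each → 6
  1 × C: 3 H
  1 × C (aromatic): no H
  Total hydrogens = 14.

14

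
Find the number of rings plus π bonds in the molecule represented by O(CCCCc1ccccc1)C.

Molecular formula from the SMILES: C11H16O.
DoU = (2C + 2 + N − H − X)/2 = (2·11 + 2 + 0 − 16 − 0)/2 = 8/2 = 4.
(Structurally: 1 ring(s) + 3 π bond(s) = 4.)

4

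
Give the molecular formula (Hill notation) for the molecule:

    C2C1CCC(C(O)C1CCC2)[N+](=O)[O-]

Heavy atoms from the SMILES: 10 C, 1 N, 3 O.
Implicit hydrogens by atom environment:
  6 × C: 2 H each → 12
  4 × C: 1 H each → 4
  1 × N (charge +1): no H
  1 × O: 1 H
  1 × O: no H
  1 × O (charge -1): no H
  Total hydrogens = 17.
Molecular formula: C10H17NO3

C10H17NO3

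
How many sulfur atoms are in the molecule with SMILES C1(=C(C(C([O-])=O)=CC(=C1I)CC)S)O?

The symbol for sulfur appears 1 time in the SMILES.

1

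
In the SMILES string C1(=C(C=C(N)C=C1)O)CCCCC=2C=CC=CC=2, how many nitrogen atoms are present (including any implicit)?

The symbol for nitrogen appears 1 time in the SMILES.

1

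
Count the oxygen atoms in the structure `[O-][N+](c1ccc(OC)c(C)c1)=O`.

3

The symbol for oxygen appears 3 times in the SMILES.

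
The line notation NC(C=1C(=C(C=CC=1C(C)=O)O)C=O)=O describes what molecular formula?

Heavy atoms from the SMILES: 10 C, 1 N, 4 O.
Implicit hydrogens by atom environment:
  4 × C (aromatic): no H
  3 × O: no H
  2 × C (aromatic): 1 H each → 2
  2 × C: no H
  1 × C: 3 H
  1 × C: 1 H
  1 × N: 2 H
  1 × O: 1 H
  Total hydrogens = 9.
Molecular formula: C10H9NO4

C10H9NO4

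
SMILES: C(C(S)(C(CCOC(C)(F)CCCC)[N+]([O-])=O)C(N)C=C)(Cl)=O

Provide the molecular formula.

Heavy atoms from the SMILES: 14 C, 1 Cl, 1 F, 2 N, 4 O, 1 S.
Implicit hydrogens by atom environment:
  6 × C: 2 H each → 12
  3 × C: 1 H each → 3
  3 × C: no H
  3 × O: no H
  2 × C: 3 H each → 6
  1 × Cl: no H
  1 × F: no H
  1 × N: 2 H
  1 × N (charge +1): no H
  1 × O (charge -1): no H
  1 × S: 1 H
  Total hydrogens = 24.
Molecular formula: C14H24ClFN2O4S

C14H24ClFN2O4S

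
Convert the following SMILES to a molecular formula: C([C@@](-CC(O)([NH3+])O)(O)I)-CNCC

Heavy atoms from the SMILES: 7 C, 1 I, 2 N, 3 O.
Implicit hydrogens by atom environment:
  4 × C: 2 H each → 8
  3 × O: 1 H each → 3
  2 × C: no H
  1 × C: 3 H
  1 × I: no H
  1 × N (charge +1): 3 H
  1 × N: 1 H
  Total hydrogens = 18.
Net charge +1.
Molecular formula: C7H18IN2O3+

C7H18IN2O3+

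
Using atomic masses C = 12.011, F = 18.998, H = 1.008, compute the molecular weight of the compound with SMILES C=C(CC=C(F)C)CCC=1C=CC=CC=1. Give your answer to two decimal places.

Molecular formula: C14H17F.
M = 14×12.011 + 1×18.998 + 17×1.008 = 204.29 g/mol.

204.29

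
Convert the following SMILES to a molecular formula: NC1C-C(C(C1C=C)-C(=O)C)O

Heavy atoms from the SMILES: 9 C, 1 N, 2 O.
Implicit hydrogens by atom environment:
  5 × C: 1 H each → 5
  2 × C: 2 H each → 4
  1 × C: 3 H
  1 × C: no H
  1 × N: 2 H
  1 × O: 1 H
  1 × O: no H
  Total hydrogens = 15.
Molecular formula: C9H15NO2

C9H15NO2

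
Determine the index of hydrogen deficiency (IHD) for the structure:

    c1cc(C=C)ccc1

5

Molecular formula from the SMILES: C8H8.
DoU = (2C + 2 + N − H − X)/2 = (2·8 + 2 + 0 − 8 − 0)/2 = 10/2 = 5.
(Structurally: 1 ring(s) + 4 π bond(s) = 5.)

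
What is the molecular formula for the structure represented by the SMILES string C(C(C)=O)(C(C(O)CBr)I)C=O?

Heavy atoms from the SMILES: 1 Br, 7 C, 1 I, 3 O.
Implicit hydrogens by atom environment:
  4 × C: 1 H each → 4
  2 × O: no H
  1 × Br: no H
  1 × C: 3 H
  1 × C: 2 H
  1 × C: no H
  1 × I: no H
  1 × O: 1 H
  Total hydrogens = 10.
Molecular formula: C7H10BrIO3

C7H10BrIO3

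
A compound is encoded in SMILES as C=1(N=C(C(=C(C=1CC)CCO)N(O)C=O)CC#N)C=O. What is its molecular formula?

C13H15N3O4

Heavy atoms from the SMILES: 13 C, 3 N, 4 O.
Implicit hydrogens by atom environment:
  5 × C (aromatic): no H
  4 × C: 2 H each → 8
  2 × C: 1 H each → 2
  2 × N: no H
  2 × O: 1 H each → 2
  2 × O: no H
  1 × C: 3 H
  1 × C: no H
  1 × N (aromatic): no H
  Total hydrogens = 15.
Molecular formula: C13H15N3O4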